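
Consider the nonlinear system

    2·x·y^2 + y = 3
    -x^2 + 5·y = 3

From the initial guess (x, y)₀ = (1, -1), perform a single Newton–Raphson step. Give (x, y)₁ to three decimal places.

At (1, -1): F = (-2.000, -9.000).
Jacobian J = [[2·y^2, 4·x·y + 1], [-2·x, 5]].
At the point, J = [[2.000, -3.000], [-2.000, 5.000]] (det J = 4.000).
Solving J·Δ = −F gives Δ = (9.250, 5.500).
Then the next iterate is (x, y)₁ = (10.250, 4.500).

(10.250, 4.500)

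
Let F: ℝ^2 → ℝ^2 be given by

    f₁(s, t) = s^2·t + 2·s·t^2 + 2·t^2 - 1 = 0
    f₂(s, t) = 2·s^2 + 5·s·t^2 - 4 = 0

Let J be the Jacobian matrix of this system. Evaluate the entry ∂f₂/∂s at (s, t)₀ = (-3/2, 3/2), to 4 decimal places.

5.2500

∂f₂/∂s = 4·s + 5·t^2.
At (-3/2, 3/2) this is 5.2500.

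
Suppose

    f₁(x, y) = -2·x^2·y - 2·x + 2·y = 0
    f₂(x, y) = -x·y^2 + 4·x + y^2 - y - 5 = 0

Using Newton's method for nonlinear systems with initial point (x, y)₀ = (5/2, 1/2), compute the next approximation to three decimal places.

At (5/2, 1/2): F = (-10.250, 4.125).
Jacobian J = [[-4·x·y - 2, -2·x^2 + 2], [-y^2 + 4, -2·x·y + 2·y - 1]].
At the point, J = [[-7.000, -10.500], [3.750, -2.500]] (det J = 56.875).
Solving J·Δ = −F gives Δ = (-1.212, -0.168).
Then the next iterate is (x, y)₁ = (1.288, 0.332).

(1.288, 0.332)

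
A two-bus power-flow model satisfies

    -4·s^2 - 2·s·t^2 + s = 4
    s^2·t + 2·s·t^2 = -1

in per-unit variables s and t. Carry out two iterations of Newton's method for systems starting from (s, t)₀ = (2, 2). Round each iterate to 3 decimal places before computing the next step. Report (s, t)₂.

(-0.901, 3.433)

At (2, 2): F = (-34.000, 25.000).
Jacobian J = [[-8·s - 2·t^2 + 1, -4·s·t], [2·s·t + 2·t^2, s^2 + 4·s·t]].
At the point, J = [[-23.000, -16.000], [16.000, 20.000]] (det J = -204.000).
Solving J·Δ = −F gives Δ = (-1.373, -0.152).
Then the next iterate is (s, t)₁ = (0.627, 1.848).
Round to (0.627, 1.848) and repeat: F = (-9.22806, 6.00904), J = [[-10.84621, -4.63478], [9.14760, 5.02791]].
Δ = (-1.528, 1.585), so (s, t)₂ = (-0.901, 3.433).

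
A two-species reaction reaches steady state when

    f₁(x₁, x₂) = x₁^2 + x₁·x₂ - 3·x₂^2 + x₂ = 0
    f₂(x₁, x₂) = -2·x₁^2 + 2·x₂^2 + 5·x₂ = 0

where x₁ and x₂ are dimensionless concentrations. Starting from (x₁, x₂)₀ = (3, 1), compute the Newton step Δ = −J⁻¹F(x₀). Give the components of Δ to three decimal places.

At (3, 1): F = (10.000, -11.000).
Jacobian J = [[2·x₁ + x₂, x₁ - 6·x₂ + 1], [-4·x₁, 4·x₂ + 5]].
At the point, J = [[7.000, -2.000], [-12.000, 9.000]] (det J = 39.000).
Solving J·Δ = −F gives Δ = (-1.744, -1.103).

(-1.744, -1.103)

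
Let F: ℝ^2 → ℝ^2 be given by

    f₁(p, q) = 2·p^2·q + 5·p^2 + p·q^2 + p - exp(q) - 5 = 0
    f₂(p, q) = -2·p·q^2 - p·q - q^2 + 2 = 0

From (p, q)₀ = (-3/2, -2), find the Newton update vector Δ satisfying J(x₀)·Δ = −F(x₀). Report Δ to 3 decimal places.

At (-3/2, -2): F = (-10.38534, 7.000).
Jacobian J = [[4·p·q + 10·p + q^2 + 1, 2·p^2 + 2·p·q - exp(q)], [-2·q^2 - q, -4·p·q - p - 2·q]].
At the point, J = [[2.000, 10.36466], [-6.000, -6.500]] (det J = 49.18799).
Solving J·Δ = −F gives Δ = (0.103, 0.982).

(0.103, 0.982)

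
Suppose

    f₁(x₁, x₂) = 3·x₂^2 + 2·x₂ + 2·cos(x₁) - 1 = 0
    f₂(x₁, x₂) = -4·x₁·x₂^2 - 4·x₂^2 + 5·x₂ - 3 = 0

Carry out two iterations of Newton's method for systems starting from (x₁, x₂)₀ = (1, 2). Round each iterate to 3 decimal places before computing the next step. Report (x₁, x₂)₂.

(1.287, 0.383)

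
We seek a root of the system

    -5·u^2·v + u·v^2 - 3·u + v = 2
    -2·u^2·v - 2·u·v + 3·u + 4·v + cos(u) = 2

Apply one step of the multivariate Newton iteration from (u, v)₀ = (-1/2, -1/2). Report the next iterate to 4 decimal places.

At (-1/2, -1/2): F = (-0.5000, -4.872417).
Jacobian J = [[-10·u·v + v^2 - 3, -5·u^2 + 2·u·v + 1], [-4·u·v - 2·v - sin(u) + 3, -2·u^2 - 2·u + 4]].
At the point, J = [[-5.2500, 0.2500], [3.479426, 4.5000]] (det J = -24.494856).
Solving J·Δ = −F gives Δ = (-0.0421, 1.1153).
Then the next iterate is (u, v)₁ = (-0.5421, 0.6153).

(-0.5421, 0.6153)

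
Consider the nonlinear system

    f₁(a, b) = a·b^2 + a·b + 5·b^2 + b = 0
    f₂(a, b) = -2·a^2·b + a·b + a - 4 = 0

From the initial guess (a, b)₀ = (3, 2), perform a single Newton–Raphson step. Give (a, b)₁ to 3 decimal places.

(2.225, 1.018)

At (3, 2): F = (40.000, -31.000).
Jacobian J = [[b^2 + b, 2·a·b + a + 10·b + 1], [-4·a·b + b + 1, -2·a^2 + a]].
At the point, J = [[6.000, 36.000], [-21.000, -15.000]] (det J = 666.000).
Solving J·Δ = −F gives Δ = (-0.775, -0.982).
Then the next iterate is (a, b)₁ = (2.225, 1.018).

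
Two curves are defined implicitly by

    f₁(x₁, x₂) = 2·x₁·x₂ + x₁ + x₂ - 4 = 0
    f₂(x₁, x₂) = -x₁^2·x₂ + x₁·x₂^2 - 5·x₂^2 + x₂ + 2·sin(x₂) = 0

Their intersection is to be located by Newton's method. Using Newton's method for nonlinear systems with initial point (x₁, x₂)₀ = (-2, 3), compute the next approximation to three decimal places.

(-0.159, 2.297)

At (-2, 3): F = (-15.000, -71.71776).
Jacobian J = [[2·x₂ + 1, 2·x₁ + 1], [-2·x₁·x₂ + x₂^2, -x₁^2 + 2·x₁·x₂ - 10·x₂ + 2·cos(x₂) + 1]].
At the point, J = [[7.000, -3.000], [21.000, -46.97998]] (det J = -265.85989).
Solving J·Δ = −F gives Δ = (1.841, -0.703).
Then the next iterate is (x₁, x₂)₁ = (-0.159, 2.297).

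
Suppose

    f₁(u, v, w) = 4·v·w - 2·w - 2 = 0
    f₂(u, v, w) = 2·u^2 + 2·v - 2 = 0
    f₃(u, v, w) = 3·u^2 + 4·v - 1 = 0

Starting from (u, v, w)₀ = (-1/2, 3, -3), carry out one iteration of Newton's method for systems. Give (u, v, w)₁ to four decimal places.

(-3.2500, -2.0000, -5.8000)

At (-1/2, 3, -3): F = (-32.0000, 4.5000, 11.7500).
Jacobian J = [[0, 4·w, 4·v - 2], [4·u, 2, 0], [6·u, 4, 0]].
At the point, J = [[0.0000, -12.0000, 10.0000], [-2.0000, 2.0000, 0.0000], [-3.0000, 4.0000, 0.0000]] (det J = -20.0000).
Solving J·Δ = −F gives Δ = (-2.7500, -5.0000, -2.8000).
Then the next iterate is (u, v, w)₁ = (-3.2500, -2.0000, -5.8000).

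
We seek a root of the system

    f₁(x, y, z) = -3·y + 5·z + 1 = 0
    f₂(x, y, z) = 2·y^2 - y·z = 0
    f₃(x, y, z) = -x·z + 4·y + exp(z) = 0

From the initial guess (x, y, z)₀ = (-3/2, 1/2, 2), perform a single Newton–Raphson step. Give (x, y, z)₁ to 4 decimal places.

(3.2500, 2.0000, 1.0000)

At (-3/2, 1/2, 2): F = (9.5000, -0.5000, 12.389056).
Jacobian J = [[0, -3, 5], [0, 4·y - z, -y], [-z, 4, -x + exp(z)]].
At the point, J = [[0.0000, -3.0000, 5.0000], [0.0000, 0.0000, -0.5000], [-2.0000, 4.0000, 8.889056]] (det J = -3.0000).
Solving J·Δ = −F gives Δ = (4.7500, 1.5000, -1.0000).
Then the next iterate is (x, y, z)₁ = (3.2500, 2.0000, 1.0000).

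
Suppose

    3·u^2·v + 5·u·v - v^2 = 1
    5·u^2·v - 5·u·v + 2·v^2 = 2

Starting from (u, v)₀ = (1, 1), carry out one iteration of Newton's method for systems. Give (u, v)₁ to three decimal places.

(-0.714, 3.143)

At (1, 1): F = (6.000, 0.000).
Jacobian J = [[6·u·v + 5·v, 3·u^2 + 5·u - 2·v], [10·u·v - 5·v, 5·u^2 - 5·u + 4·v]].
At the point, J = [[11.000, 6.000], [5.000, 4.000]] (det J = 14.000).
Solving J·Δ = −F gives Δ = (-1.714, 2.143).
Then the next iterate is (u, v)₁ = (-0.714, 3.143).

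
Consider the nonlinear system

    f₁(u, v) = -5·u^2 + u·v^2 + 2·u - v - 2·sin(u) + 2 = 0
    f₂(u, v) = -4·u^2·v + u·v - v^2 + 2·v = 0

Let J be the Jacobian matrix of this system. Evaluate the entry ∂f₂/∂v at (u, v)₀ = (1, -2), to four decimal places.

3.0000

∂f₂/∂v = -4·u^2 + u - 2·v + 2.
At (1, -2) this is 3.0000.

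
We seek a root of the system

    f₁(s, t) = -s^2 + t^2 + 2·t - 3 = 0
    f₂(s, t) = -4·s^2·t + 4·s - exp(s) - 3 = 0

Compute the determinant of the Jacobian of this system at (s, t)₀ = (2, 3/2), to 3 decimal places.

J = [[-2·s, 2·t + 2], [-8·s·t - exp(s) + 4, -4·s^2]].
At the point, J = [[-4.000, 5.000], [-27.38906, -16.000]].
det J = 200.945.

200.945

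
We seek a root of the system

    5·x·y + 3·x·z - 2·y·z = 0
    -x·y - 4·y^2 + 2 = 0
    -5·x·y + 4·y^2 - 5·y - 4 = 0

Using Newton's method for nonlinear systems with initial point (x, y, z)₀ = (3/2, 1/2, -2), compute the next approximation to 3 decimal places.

(-4.079, 1.053, -8.466)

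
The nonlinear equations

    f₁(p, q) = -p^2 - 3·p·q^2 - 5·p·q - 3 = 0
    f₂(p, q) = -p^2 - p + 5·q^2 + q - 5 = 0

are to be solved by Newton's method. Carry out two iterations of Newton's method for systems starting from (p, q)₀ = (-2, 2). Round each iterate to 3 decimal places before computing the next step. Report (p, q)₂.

(-0.839, 0.901)

At (-2, 2): F = (37.000, 15.000).
Jacobian J = [[-2·p - 3·q^2 - 5·q, -6·p·q - 5·p], [-2·p - 1, 10·q + 1]].
At the point, J = [[-18.000, 34.000], [3.000, 21.000]] (det J = -480.000).
Solving J·Δ = −F gives Δ = (0.556, -0.794).
Then the next iterate is (p, q)₁ = (-1.444, 1.206).
Round to (-1.444, 1.206) and repeat: F = (9.92280, 2.83704), J = [[-7.50531, 17.66878], [1.888, 13.060]].
Δ = (0.605, -0.305), so (p, q)₂ = (-0.839, 0.901).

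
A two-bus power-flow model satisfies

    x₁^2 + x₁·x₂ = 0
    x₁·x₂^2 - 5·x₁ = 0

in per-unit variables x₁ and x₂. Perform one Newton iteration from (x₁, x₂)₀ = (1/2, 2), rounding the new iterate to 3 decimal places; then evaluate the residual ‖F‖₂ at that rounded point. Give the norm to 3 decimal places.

0.175

At (1/2, 2): F = (1.250, -0.500).
Jacobian J = [[2·x₁ + x₂, x₁], [x₂^2 - 5, 2·x₁·x₂]].
At the point, J = [[3.000, 0.500], [-1.000, 2.000]] (det J = 6.500).
Solving J·Δ = −F gives Δ = (-0.423, 0.038).
Then the next iterate is (x₁, x₂)₁ = (0.077, 2.038).
Re-evaluating at (0.077, 2.038): F = (0.16285, -0.06518), so ‖F‖₂ = 0.175.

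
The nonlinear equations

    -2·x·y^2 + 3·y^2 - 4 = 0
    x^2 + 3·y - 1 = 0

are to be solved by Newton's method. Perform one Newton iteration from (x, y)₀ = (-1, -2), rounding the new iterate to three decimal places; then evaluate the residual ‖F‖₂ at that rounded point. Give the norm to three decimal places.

At (-1, -2): F = (16.000, -6.000).
Jacobian J = [[-2·y^2, -4·x·y + 6·y], [2·x, 3]].
At the point, J = [[-8.000, -20.000], [-2.000, 3.000]] (det J = -64.000).
Solving J·Δ = −F gives Δ = (-1.125, 1.250).
Then the next iterate is (x, y)₁ = (-2.125, -0.750).
Re-evaluating at (-2.125, -0.750): F = (0.07812, 1.26562), so ‖F‖₂ = 1.268.

1.268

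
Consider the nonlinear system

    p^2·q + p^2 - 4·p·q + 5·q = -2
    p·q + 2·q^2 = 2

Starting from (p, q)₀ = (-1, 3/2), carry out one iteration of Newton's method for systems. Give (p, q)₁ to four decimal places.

At (-1, 3/2): F = (18.0000, 1.0000).
Jacobian J = [[2·p·q + 2·p - 4·q, p^2 - 4·p + 5], [q, p + 4·q]].
At the point, J = [[-11.0000, 10.0000], [1.5000, 5.0000]] (det J = -70.0000).
Solving J·Δ = −F gives Δ = (1.1429, -0.5429).
Then the next iterate is (p, q)₁ = (0.1429, 0.9571).

(0.1429, 0.9571)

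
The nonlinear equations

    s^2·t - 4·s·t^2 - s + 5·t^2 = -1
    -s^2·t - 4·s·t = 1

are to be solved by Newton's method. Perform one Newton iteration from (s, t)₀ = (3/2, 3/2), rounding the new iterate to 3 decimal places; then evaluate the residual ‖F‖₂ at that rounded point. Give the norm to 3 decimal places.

At (3/2, 3/2): F = (0.625, -13.375).
Jacobian J = [[2·s·t - 4·t^2 - 1, s^2 - 8·s·t + 10·t], [-2·s·t - 4·t, -s^2 - 4·s]].
At the point, J = [[-5.500, -0.750], [-10.500, -8.250]] (det J = 37.500).
Solving J·Δ = −F gives Δ = (0.405, -2.137).
Then the next iterate is (s, t)₁ = (1.905, -0.637).
Re-evaluating at (1.905, -0.637): F = (-4.27980, 6.16563), so ‖F‖₂ = 7.505.

7.505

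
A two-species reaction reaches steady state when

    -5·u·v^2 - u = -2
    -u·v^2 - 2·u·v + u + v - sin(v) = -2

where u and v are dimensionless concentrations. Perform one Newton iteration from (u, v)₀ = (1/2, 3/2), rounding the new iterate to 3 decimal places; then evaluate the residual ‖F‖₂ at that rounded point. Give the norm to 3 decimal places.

3.800

At (1/2, 3/2): F = (-4.125, 0.37751).
Jacobian J = [[-5·v^2 - 1, -10·u·v], [-v^2 - 2·v + 1, -2·u·v - 2·u - cos(v) + 1]].
At the point, J = [[-12.250, -7.500], [-4.250, -1.57074]] (det J = -12.63347).
Solving J·Δ = −F gives Δ = (0.737, -1.754).
Then the next iterate is (u, v)₁ = (1.237, -0.254).
Re-evaluating at (1.237, -0.254): F = (0.36397, 3.78287), so ‖F‖₂ = 3.800.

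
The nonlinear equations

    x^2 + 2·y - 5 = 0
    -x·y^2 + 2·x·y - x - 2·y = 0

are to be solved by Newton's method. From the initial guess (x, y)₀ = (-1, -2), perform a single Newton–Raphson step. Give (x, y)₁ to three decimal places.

At (-1, -2): F = (-8.000, 13.000).
Jacobian J = [[2·x, 2], [-y^2 + 2·y - 1, -2·x·y + 2·x - 2]].
At the point, J = [[-2.000, 2.000], [-9.000, -8.000]] (det J = 34.000).
Solving J·Δ = −F gives Δ = (-1.118, 2.882).
Then the next iterate is (x, y)₁ = (-2.118, 0.882).

(-2.118, 0.882)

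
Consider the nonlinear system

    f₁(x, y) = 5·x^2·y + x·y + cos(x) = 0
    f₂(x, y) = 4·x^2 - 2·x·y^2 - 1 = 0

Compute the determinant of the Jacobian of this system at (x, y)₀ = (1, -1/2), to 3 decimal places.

-57.683

J = [[10·x·y + y - sin(x), 5·x^2 + x], [8·x - 2·y^2, -4·x·y]].
At the point, J = [[-6.34147, 6.000], [7.500, 2.000]].
det J = -57.683.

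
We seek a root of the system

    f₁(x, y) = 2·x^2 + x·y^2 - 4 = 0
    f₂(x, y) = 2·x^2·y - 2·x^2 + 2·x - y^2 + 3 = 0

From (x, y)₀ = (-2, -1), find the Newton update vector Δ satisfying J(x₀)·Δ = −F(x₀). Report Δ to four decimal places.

At (-2, -1): F = (2.0000, -18.0000).
Jacobian J = [[4·x + y^2, 2·x·y], [4·x·y - 4·x + 2, 2·x^2 - 2·y]].
At the point, J = [[-7.0000, 4.0000], [18.0000, 10.0000]] (det J = -142.0000).
Solving J·Δ = −F gives Δ = (0.6479, 0.6338).

(0.6479, 0.6338)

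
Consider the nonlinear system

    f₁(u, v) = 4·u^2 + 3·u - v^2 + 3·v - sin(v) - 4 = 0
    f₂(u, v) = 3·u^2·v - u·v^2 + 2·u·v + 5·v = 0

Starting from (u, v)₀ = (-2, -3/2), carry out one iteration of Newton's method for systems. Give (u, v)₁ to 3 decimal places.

(-1.456, -0.348)

At (-2, -3/2): F = (0.24749, -15.000).
Jacobian J = [[8·u + 3, -2·v - cos(v) + 3], [6·u·v - v^2 + 2·v, 3·u^2 - 2·u·v + 2·u + 5]].
At the point, J = [[-13.000, 5.92926], [12.750, 7.000]] (det J = -166.59810).
Solving J·Δ = −F gives Δ = (0.544, 1.152).
Then the next iterate is (u, v)₁ = (-1.456, -0.348).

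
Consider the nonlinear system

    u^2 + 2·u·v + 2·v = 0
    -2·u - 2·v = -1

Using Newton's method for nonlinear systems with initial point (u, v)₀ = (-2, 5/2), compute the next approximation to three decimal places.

At (-2, 5/2): F = (-1.000, 0.000).
Jacobian J = [[2·u + 2·v, 2·u + 2], [-2, -2]].
At the point, J = [[1.000, -2.000], [-2.000, -2.000]] (det J = -6.000).
Solving J·Δ = −F gives Δ = (0.333, -0.333).
Then the next iterate is (u, v)₁ = (-1.667, 2.167).

(-1.667, 2.167)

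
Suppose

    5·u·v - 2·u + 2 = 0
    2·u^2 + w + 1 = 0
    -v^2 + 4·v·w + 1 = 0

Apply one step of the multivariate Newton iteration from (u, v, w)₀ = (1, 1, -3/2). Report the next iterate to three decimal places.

At (1, 1, -3/2): F = (5.000, 1.500, -6.000).
Jacobian J = [[5·v - 2, 5·u, 0], [4·u, 0, 1], [0, -2·v + 4·w, 4·v]].
At the point, J = [[3.000, 5.000, 0.000], [4.000, 0.000, 1.000], [0.000, -8.000, 4.000]] (det J = -56.000).
Solving J·Δ = −F gives Δ = (-0.357, -0.786, -0.071).
Then the next iterate is (u, v, w)₁ = (0.643, 0.214, -1.571).

(0.643, 0.214, -1.571)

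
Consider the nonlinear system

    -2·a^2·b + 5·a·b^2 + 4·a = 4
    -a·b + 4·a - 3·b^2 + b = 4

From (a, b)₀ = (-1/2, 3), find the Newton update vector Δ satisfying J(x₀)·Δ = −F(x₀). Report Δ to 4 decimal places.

(0.0597, -1.7237)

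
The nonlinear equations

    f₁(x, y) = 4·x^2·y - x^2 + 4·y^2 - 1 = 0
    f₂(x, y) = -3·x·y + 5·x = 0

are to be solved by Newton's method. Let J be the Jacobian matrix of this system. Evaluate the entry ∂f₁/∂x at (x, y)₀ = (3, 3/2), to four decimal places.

∂f₁/∂x = 8·x·y - 2·x.
At (3, 3/2) this is 30.0000.

30.0000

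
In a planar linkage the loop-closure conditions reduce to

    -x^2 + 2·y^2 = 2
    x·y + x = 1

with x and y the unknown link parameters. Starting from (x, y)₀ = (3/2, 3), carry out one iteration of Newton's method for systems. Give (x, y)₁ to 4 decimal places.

(0.7500, 1.6667)

At (3/2, 3): F = (13.7500, 5.0000).
Jacobian J = [[-2·x, 4·y], [y + 1, x]].
At the point, J = [[-3.0000, 12.0000], [4.0000, 1.5000]] (det J = -52.5000).
Solving J·Δ = −F gives Δ = (-0.7500, -1.3333).
Then the next iterate is (x, y)₁ = (0.7500, 1.6667).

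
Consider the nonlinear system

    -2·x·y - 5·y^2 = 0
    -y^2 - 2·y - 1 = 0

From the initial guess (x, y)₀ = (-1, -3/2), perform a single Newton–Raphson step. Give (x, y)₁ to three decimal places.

At (-1, -3/2): F = (-14.250, -0.250).
Jacobian J = [[-2·y, -2·x - 10·y], [0, -2·y - 2]].
At the point, J = [[3.000, 17.000], [0.000, 1.000]] (det J = 3.000).
Solving J·Δ = −F gives Δ = (3.333, 0.250).
Then the next iterate is (x, y)₁ = (2.333, -1.250).

(2.333, -1.250)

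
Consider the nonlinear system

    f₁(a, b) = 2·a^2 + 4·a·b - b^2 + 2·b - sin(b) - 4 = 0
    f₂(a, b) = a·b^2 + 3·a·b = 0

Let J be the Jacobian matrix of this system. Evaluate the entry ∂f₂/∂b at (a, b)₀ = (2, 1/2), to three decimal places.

∂f₂/∂b = 2·a·b + 3·a.
At (2, 1/2) this is 8.000.

8.000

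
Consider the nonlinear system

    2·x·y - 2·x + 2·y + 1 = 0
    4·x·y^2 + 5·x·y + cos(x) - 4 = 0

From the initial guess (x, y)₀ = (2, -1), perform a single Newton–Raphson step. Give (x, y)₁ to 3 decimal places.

(-0.609, -1.239)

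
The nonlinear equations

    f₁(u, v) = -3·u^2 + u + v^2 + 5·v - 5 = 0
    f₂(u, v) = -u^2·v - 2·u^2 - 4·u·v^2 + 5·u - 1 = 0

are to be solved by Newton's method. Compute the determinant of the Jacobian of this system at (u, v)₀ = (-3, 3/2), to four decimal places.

377.0000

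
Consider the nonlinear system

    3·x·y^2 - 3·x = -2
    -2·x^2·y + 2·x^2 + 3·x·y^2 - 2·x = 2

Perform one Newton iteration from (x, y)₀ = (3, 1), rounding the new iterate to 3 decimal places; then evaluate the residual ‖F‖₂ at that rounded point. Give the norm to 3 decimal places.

0.829

At (3, 1): F = (2.000, 1.000).
Jacobian J = [[3·y^2 - 3, 6·x·y], [-4·x·y + 4·x + 3·y^2 - 2, -2·x^2 + 6·x·y]].
At the point, J = [[0.000, 18.000], [1.000, 0.000]] (det J = -18.000).
Solving J·Δ = −F gives Δ = (-1.000, -0.111).
Then the next iterate is (x, y)₁ = (2.000, 0.889).
Re-evaluating at (2.000, 0.889): F = (0.74193, -0.37007), so ‖F‖₂ = 0.829.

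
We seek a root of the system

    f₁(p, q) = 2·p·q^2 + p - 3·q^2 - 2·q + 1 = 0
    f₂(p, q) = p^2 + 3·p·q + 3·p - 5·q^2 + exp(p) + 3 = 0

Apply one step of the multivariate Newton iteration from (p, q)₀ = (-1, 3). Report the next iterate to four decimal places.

(-1.0042, 1.4038)

At (-1, 3): F = (-51.0000, -52.632121).
Jacobian J = [[2·q^2 + 1, 4·p·q - 6·q - 2], [2·p + 3·q + exp(p) + 3, 3·p - 10·q]].
At the point, J = [[19.0000, -32.0000], [10.367879, -33.0000]] (det J = -295.227858).
Solving J·Δ = −F gives Δ = (-0.0042, -1.5962).
Then the next iterate is (p, q)₁ = (-1.0042, 1.4038).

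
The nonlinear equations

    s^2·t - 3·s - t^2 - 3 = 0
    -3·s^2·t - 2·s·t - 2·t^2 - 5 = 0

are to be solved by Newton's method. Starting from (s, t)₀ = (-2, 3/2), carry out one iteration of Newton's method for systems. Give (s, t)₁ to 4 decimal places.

(-1.3423, 0.6689)

At (-2, 3/2): F = (6.7500, -21.5000).
Jacobian J = [[2·s·t - 3, s^2 - 2·t], [-6·s·t - 2·t, -3·s^2 - 2·s - 4·t]].
At the point, J = [[-9.0000, 1.0000], [15.0000, -14.0000]] (det J = 111.0000).
Solving J·Δ = −F gives Δ = (0.6577, -0.8311).
Then the next iterate is (s, t)₁ = (-1.3423, 0.6689).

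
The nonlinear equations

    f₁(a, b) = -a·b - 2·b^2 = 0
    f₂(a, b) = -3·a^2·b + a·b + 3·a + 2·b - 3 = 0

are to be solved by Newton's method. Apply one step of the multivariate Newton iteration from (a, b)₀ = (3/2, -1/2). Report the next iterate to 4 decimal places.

(1.0366, -0.5366)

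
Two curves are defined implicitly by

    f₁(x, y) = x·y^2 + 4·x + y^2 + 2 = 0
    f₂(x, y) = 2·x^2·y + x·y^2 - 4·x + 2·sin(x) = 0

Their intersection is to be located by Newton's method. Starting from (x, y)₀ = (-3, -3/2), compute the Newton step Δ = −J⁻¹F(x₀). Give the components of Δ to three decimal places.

(3.119, -0.833)

At (-3, -3/2): F = (-14.500, -22.03224).
Jacobian J = [[y^2 + 4, 2·x·y + 2·y], [4·x·y + y^2 + 2·cos(x) - 4, 2·x^2 + 2·x·y]].
At the point, J = [[6.250, 6.000], [14.27002, 27.000]] (det J = 83.12991).
Solving J·Δ = −F gives Δ = (3.119, -0.833).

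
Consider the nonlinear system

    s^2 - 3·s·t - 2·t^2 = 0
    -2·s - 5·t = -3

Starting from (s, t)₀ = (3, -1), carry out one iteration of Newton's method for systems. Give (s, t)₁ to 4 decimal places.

At (3, -1): F = (16.0000, 2.0000).
Jacobian J = [[2·s - 3·t, -3·s - 4·t], [-2, -5]].
At the point, J = [[9.0000, -5.0000], [-2.0000, -5.0000]] (det J = -55.0000).
Solving J·Δ = −F gives Δ = (-1.2727, 0.9091).
Then the next iterate is (s, t)₁ = (1.7273, -0.0909).

(1.7273, -0.0909)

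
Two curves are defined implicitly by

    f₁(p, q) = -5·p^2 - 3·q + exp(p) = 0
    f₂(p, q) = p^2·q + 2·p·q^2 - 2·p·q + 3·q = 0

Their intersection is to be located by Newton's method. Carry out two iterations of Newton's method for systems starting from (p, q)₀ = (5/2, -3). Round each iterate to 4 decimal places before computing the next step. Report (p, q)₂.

(1.2647, -1.4299)

At (5/2, -3): F = (-10.067506, 32.2500).
Jacobian J = [[-10·p + exp(p), -3], [2·p·q + 2·q^2 - 2·q, p^2 + 4·p·q - 2·p + 3]].
At the point, J = [[-12.817506, -3.0000], [9.0000, -25.7500]] (det J = 357.050781).
Solving J·Δ = −F gives Δ = (-0.9970, 0.9040).
Then the next iterate is (p, q)₁ = (1.5030, -2.0960).
Round to (1.5030, -2.0960) and repeat: F = (-0.511891, 8.483700), J = [[-10.534846, -3.0000], [6.677856, -10.348143]].
Δ = (-0.2383, 0.6661), so (p, q)₂ = (1.2647, -1.4299).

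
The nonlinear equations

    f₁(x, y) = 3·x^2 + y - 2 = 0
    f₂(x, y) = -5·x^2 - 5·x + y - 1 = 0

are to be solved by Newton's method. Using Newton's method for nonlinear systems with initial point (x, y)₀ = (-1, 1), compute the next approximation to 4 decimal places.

At (-1, 1): F = (2.0000, 0.0000).
Jacobian J = [[6·x, 1], [-10·x - 5, 1]].
At the point, J = [[-6.0000, 1.0000], [5.0000, 1.0000]] (det J = -11.0000).
Solving J·Δ = −F gives Δ = (0.1818, -0.9091).
Then the next iterate is (x, y)₁ = (-0.8182, 0.0909).

(-0.8182, 0.0909)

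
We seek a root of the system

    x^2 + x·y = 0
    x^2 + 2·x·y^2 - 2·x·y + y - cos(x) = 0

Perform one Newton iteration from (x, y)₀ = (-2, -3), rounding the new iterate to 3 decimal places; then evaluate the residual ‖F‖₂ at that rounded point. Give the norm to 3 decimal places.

13.612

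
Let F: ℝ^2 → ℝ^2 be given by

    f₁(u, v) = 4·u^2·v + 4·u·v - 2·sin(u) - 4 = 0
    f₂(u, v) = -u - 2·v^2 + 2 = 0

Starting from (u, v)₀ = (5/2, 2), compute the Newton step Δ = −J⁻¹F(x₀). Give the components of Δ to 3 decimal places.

At (5/2, 2): F = (64.80306, -8.500).
Jacobian J = [[8·u·v + 4·v - 2·cos(u), 4·u^2 + 4·u], [-1, -4·v]].
At the point, J = [[49.60229, 35.000], [-1.000, -8.000]] (det J = -361.81830).
Solving J·Δ = −F gives Δ = (-0.611, -0.986).

(-0.611, -0.986)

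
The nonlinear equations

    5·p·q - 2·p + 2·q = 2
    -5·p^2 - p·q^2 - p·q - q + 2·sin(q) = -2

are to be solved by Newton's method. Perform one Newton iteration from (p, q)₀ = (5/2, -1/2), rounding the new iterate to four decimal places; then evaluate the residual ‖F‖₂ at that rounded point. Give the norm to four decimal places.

7.9584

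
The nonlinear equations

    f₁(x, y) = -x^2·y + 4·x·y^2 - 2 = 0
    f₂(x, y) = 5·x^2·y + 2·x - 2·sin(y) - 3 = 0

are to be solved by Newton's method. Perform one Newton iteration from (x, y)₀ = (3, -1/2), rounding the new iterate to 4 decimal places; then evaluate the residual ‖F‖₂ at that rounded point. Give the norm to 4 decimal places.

4.8990

At (3, -1/2): F = (5.5000, -18.541149).
Jacobian J = [[-2·x·y + 4·y^2, -x^2 + 8·x·y], [10·x·y + 2, 5·x^2 - 2·cos(y)]].
At the point, J = [[4.0000, -21.0000], [-13.0000, 43.244835]] (det J = -100.020660).
Solving J·Δ = −F gives Δ = (-1.5149, -0.0266).
Then the next iterate is (x, y)₁ = (1.4851, -0.5266).
Re-evaluating at (1.4851, -0.5266): F = (0.808746, -4.831746), so ‖F‖₂ = 4.8990.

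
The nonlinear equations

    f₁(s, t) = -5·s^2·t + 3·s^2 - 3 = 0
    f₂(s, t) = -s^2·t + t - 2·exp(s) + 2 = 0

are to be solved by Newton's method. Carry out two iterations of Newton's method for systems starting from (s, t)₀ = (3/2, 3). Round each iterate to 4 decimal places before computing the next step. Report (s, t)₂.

(0.6213, 0.9914)

At (3/2, 3): F = (-30.0000, -10.713378).
Jacobian J = [[-10·s·t + 6·s, -5·s^2], [-2·s·t - 2·exp(s), -s^2 + 1]].
At the point, J = [[-36.0000, -11.2500], [-17.963378, -1.2500]] (det J = -157.088004).
Solving J·Δ = −F gives Δ = (-0.5285, -0.9754).
Then the next iterate is (s, t)₁ = (0.9715, 2.0246).
Round to (0.9715, 2.0246) and repeat: F = (-9.722775, -3.170051), J = [[-13.839989, -4.719061], [-9.217606, 0.056188]].
Δ = (-0.3502, -1.0332), so (s, t)₂ = (0.6213, 0.9914).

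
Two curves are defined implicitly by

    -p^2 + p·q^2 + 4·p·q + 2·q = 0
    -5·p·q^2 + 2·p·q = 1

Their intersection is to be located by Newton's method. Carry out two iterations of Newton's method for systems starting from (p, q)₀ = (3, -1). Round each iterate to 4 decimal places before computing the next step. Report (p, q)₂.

At (3, -1): F = (-20.0000, -22.0000).
Jacobian J = [[-2·p + q^2 + 4·q, 2·p·q + 4·p + 2], [-5·q^2 + 2·q, -10·p·q + 2·p]].
At the point, J = [[-9.0000, 8.0000], [-7.0000, 36.0000]] (det J = -268.0000).
Solving J·Δ = −F gives Δ = (-2.0299, 0.2164).
Then the next iterate is (p, q)₁ = (0.9701, -0.7836).
Round to (0.9701, -0.7836) and repeat: F = (-4.953306, -5.498688), J = [[-4.460571, 4.360059], [-4.637345, 9.541904]].
Δ = (-1.0423, 0.0697), so (p, q)₂ = (-0.0722, -0.7139).

(-0.0722, -0.7139)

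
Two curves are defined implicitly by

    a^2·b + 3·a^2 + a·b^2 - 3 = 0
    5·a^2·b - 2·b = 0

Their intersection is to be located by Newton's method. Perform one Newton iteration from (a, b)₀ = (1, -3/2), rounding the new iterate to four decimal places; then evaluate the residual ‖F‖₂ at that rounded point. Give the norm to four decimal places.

1.4622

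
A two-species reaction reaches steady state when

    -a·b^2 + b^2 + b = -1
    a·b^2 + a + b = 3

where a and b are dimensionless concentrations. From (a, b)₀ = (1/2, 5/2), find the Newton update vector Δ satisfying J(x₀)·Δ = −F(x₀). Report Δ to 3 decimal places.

(0.259, -1.430)

At (1/2, 5/2): F = (6.625, 3.125).
Jacobian J = [[-b^2, -2·a·b + 2·b + 1], [b^2 + 1, 2·a·b + 1]].
At the point, J = [[-6.250, 3.500], [7.250, 3.500]] (det J = -47.250).
Solving J·Δ = −F gives Δ = (0.259, -1.430).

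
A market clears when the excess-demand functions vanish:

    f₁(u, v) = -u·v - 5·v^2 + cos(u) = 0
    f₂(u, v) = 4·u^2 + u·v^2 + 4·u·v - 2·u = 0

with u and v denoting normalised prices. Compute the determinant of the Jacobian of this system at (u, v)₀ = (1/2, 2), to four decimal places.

J = [[-v - sin(u), -u - 10·v], [8·u + v^2 + 4·v - 2, 2·u·v + 4·u]].
At the point, J = [[-2.479426, -20.5000], [14.0000, 4.0000]].
det J = 277.0823.

277.0823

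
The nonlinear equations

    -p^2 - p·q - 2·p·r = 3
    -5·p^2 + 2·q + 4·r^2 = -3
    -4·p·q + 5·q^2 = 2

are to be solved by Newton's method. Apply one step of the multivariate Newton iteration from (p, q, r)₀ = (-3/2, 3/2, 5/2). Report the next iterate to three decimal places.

(-1.409, 0.657, 1.528)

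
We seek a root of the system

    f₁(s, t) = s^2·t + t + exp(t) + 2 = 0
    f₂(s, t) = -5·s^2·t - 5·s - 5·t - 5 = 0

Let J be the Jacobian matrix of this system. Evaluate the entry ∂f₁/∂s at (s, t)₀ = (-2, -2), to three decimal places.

8.000

∂f₁/∂s = 2·s·t.
At (-2, -2) this is 8.000.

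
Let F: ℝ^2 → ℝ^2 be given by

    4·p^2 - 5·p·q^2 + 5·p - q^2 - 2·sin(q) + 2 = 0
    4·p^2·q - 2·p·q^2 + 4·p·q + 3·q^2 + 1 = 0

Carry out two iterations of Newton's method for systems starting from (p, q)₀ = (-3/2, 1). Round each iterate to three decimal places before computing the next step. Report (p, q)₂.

At (-3/2, 1): F = (8.31706, 10.000).
Jacobian J = [[8·p - 5·q^2 + 5, -10·p·q - 2·q - 2·cos(q)], [8·p·q - 2·q^2 + 4·q, 4·p^2 - 4·p·q + 4·p + 6·q]].
At the point, J = [[-12.000, 11.91940], [-10.000, 15.000]] (det J = -60.80605).
Solving J·Δ = −F gives Δ = (0.091, -0.606).
Then the next iterate is (p, q)₁ = (-1.409, 0.394).
Round to (-1.409, 0.394) and repeat: F = (3.06676, 2.81138), J = [[-7.04818, 2.91670], [-3.17564, 6.88971]].
Δ = (0.329, -0.256), so (p, q)₂ = (-1.080, 0.138).

(-1.080, 0.138)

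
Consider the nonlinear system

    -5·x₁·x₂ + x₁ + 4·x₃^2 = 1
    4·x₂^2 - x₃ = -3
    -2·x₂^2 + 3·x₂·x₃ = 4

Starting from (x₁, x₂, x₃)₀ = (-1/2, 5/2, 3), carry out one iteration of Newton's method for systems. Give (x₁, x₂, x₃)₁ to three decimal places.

(0.730, 1.201, 2.027)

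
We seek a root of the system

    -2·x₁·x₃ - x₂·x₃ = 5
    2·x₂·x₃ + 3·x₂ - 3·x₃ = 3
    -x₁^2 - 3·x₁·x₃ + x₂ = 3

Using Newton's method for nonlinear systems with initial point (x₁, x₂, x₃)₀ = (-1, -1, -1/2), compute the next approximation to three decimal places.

At (-1, -1, -1/2): F = (-6.500, -3.500, -6.500).
Jacobian J = [[-2·x₃, -x₃, -2·x₁ - x₂], [0, 2·x₃ + 3, 2·x₂ - 3], [-2·x₁ - 3·x₃, 1, -3·x₁]].
At the point, J = [[1.000, 0.500, 3.000], [0.000, 2.000, -5.000], [3.500, 1.000, 3.000]] (det J = -18.750).
Solving J·Δ = −F gives Δ = (-1.147, 5.733, 1.593).
Then the next iterate is (x₁, x₂, x₃)₁ = (-2.147, 4.733, 1.093).

(-2.147, 4.733, 1.093)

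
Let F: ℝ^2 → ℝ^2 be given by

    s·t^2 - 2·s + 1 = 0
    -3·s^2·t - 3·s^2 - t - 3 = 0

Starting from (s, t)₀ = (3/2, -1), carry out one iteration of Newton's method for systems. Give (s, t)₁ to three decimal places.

(1.774, -1.258)

At (3/2, -1): F = (-0.500, -2.000).
Jacobian J = [[t^2 - 2, 2·s·t], [-6·s·t - 6·s, -3·s^2 - 1]].
At the point, J = [[-1.000, -3.000], [0.000, -7.750]] (det J = 7.750).
Solving J·Δ = −F gives Δ = (0.274, -0.258).
Then the next iterate is (s, t)₁ = (1.774, -1.258).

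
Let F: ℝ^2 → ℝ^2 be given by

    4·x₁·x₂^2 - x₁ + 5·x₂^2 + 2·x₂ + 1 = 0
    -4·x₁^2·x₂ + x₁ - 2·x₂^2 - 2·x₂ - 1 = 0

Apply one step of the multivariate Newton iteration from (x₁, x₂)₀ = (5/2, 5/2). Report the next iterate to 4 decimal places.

(1.6521, 1.5013)

At (5/2, 5/2): F = (97.2500, -78.5000).
Jacobian J = [[4·x₂^2 - 1, 8·x₁·x₂ + 10·x₂ + 2], [-8·x₁·x₂ + 1, -4·x₁^2 - 4·x₂ - 2]].
At the point, J = [[24.0000, 77.0000], [-49.0000, -37.0000]] (det J = 2885.0000).
Solving J·Δ = −F gives Δ = (-0.8479, -0.9987).
Then the next iterate is (x₁, x₂)₁ = (1.6521, 1.5013).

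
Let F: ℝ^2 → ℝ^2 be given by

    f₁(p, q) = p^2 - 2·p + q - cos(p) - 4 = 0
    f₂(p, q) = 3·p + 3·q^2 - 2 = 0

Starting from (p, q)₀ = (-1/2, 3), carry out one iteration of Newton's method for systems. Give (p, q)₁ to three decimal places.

(-1.030, 1.783)

At (-1/2, 3): F = (-0.62758, 23.500).
Jacobian J = [[2·p + sin(p) - 2, 1], [3, 6·q]].
At the point, J = [[-3.47943, 1.000], [3.000, 18.000]] (det J = -65.62966).
Solving J·Δ = −F gives Δ = (-0.530, -1.217).
Then the next iterate is (p, q)₁ = (-1.030, 1.783).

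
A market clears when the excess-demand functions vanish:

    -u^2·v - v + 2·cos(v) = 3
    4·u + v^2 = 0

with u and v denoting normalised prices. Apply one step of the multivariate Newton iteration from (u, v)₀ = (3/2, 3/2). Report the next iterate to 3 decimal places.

At (3/2, 3/2): F = (-7.73353, 8.250).
Jacobian J = [[-2·u·v, -u^2 - 2·sin(v) - 1], [4, 2·v]].
At the point, J = [[-4.500, -5.24499], [4.000, 3.000]] (det J = 7.47996).
Solving J·Δ = −F gives Δ = (-2.683, 0.828).
Then the next iterate is (u, v)₁ = (-1.183, 2.328).

(-1.183, 2.328)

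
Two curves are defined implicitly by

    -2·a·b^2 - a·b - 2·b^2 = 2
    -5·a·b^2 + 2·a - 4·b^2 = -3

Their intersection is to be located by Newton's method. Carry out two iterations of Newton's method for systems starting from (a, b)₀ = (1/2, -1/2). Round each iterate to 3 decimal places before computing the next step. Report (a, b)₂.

(-2.552, 0.498)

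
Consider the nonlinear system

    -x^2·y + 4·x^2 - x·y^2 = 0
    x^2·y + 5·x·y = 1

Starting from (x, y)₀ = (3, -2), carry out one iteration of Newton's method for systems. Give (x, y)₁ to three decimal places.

At (3, -2): F = (42.000, -49.000).
Jacobian J = [[-2·x·y + 8·x - y^2, -x^2 - 2·x·y], [2·x·y + 5·y, x^2 + 5·x]].
At the point, J = [[32.000, 3.000], [-22.000, 24.000]] (det J = 834.000).
Solving J·Δ = −F gives Δ = (-1.385, 0.772).
Then the next iterate is (x, y)₁ = (1.615, -1.228).

(1.615, -1.228)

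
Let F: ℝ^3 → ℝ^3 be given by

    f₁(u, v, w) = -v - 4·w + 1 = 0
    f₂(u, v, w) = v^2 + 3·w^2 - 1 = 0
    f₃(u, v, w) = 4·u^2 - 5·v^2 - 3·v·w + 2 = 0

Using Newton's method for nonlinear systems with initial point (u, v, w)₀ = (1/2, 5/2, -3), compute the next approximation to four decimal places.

At (1/2, 5/2, -3): F = (10.5000, 32.2500, -5.7500).
Jacobian J = [[0, -1, -4], [0, 2·v, 6·w], [8·u, -10·v - 3·w, -3·v]].
At the point, J = [[0.0000, -1.0000, -4.0000], [0.0000, 5.0000, -18.0000], [4.0000, -16.0000, -7.5000]] (det J = 152.0000).
Solving J·Δ = −F gives Δ = (11.9350, 1.5789, 2.2303).
Then the next iterate is (u, v, w)₁ = (12.4350, 4.0789, -0.7697).

(12.4350, 4.0789, -0.7697)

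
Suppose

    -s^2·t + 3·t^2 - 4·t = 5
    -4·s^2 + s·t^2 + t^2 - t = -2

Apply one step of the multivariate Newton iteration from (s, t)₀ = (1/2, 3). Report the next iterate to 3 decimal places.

At (1/2, 3): F = (9.250, 11.500).
Jacobian J = [[-2·s·t, -s^2 + 6·t - 4], [-8·s + t^2, 2·s·t + 2·t - 1]].
At the point, J = [[-3.000, 13.750], [5.000, 8.000]] (det J = -92.750).
Solving J·Δ = −F gives Δ = (-0.907, -0.871).
Then the next iterate is (s, t)₁ = (-0.407, 2.129).

(-0.407, 2.129)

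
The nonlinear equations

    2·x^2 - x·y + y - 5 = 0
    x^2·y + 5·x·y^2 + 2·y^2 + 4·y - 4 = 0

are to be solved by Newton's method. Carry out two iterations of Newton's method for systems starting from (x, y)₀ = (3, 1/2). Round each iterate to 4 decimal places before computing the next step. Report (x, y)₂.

At (3, 1/2): F = (12.0000, 6.7500).
Jacobian J = [[4·x - y, -x + 1], [2·x·y + 5·y^2, x^2 + 10·x·y + 4·y + 4]].
At the point, J = [[11.5000, -2.0000], [4.2500, 30.0000]] (det J = 353.5000).
Solving J·Δ = −F gives Δ = (-1.0566, -0.0753).
Then the next iterate is (x, y)₁ = (1.9434, 0.4247).
Round to (1.9434, 0.4247) and repeat: F = (2.152945, 1.416205), J = [[7.3489, -0.9434], [2.552574, 17.729223]].
Δ = (-0.2977, -0.0370), so (x, y)₂ = (1.6457, 0.3877).

(1.6457, 0.3877)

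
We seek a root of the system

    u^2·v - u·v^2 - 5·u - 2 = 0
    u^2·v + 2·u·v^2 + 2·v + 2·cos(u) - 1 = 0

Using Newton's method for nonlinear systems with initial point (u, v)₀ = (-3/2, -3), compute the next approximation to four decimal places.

At (-3/2, -3): F = (12.2500, -40.608526).
Jacobian J = [[2·u·v - v^2 - 5, u^2 - 2·u·v], [2·u·v + 2·v^2 - 2·sin(u), u^2 + 4·u·v + 2]].
At the point, J = [[-5.0000, -6.7500], [28.994990, 22.2500]] (det J = 84.466182).
Solving J·Δ = −F gives Δ = (0.0183, 1.8013).
Then the next iterate is (u, v)₁ = (-1.4817, -1.1987).

(-1.4817, -1.1987)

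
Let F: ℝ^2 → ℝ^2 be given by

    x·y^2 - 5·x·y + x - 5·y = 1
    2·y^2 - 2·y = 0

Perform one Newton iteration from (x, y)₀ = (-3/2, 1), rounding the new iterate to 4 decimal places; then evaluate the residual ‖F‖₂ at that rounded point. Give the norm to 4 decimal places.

At (-3/2, 1): F = (-1.5000, 0.0000).
Jacobian J = [[y^2 - 5·y + 1, 2·x·y - 5·x - 5], [0, 4·y - 2]].
At the point, J = [[-3.0000, -0.5000], [0.0000, 2.0000]] (det J = -6.0000).
Solving J·Δ = −F gives Δ = (-0.5000, 0.0000).
Then the next iterate is (x, y)₁ = (-2.0000, 1.0000).
Re-evaluating at (-2.0000, 1.0000): F = (0.0000, 0.0000), so ‖F‖₂ = 0.0000.

0.0000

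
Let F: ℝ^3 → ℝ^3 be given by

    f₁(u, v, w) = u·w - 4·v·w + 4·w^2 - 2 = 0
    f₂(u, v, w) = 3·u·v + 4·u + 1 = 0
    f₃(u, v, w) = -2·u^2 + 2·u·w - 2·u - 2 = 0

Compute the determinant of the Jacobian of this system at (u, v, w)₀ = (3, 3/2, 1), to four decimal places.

798.0000

J = [[w, -4·w, u - 4·v + 8·w], [3·v + 4, 3·u, 0], [-4·u + 2·w - 2, 0, 2·u]].
At the point, J = [[1.0000, -4.0000, 5.0000], [8.5000, 9.0000, 0.0000], [-12.0000, 0.0000, 6.0000]].
det J = 798.0000.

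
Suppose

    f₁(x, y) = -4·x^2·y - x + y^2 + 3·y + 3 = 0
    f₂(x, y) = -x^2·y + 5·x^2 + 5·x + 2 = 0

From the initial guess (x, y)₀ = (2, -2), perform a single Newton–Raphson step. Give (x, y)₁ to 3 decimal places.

At (2, -2): F = (31.000, 40.000).
Jacobian J = [[-8·x·y - 1, -4·x^2 + 2·y + 3], [-2·x·y + 10·x + 5, -x^2]].
At the point, J = [[31.000, -17.000], [33.000, -4.000]] (det J = 437.000).
Solving J·Δ = −F gives Δ = (-1.272, -0.497).
Then the next iterate is (x, y)₁ = (0.728, -2.497).

(0.728, -2.497)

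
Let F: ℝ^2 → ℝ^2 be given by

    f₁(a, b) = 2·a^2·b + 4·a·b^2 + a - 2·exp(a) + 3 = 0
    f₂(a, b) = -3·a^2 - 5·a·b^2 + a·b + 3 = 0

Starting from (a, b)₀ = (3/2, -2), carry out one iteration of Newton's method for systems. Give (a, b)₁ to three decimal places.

At (3/2, -2): F = (10.53662, -36.750).
Jacobian J = [[4·a·b + 4·b^2 - 2·exp(a) + 1, 2·a^2 + 8·a·b], [-6·a - 5·b^2 + b, -10·a·b + a]].
At the point, J = [[-3.96338, -19.500], [-31.000, 31.500]] (det J = -729.34641).
Solving J·Δ = −F gives Δ = (-0.527, 0.648).
Then the next iterate is (a, b)₁ = (0.973, -1.352).

(0.973, -1.352)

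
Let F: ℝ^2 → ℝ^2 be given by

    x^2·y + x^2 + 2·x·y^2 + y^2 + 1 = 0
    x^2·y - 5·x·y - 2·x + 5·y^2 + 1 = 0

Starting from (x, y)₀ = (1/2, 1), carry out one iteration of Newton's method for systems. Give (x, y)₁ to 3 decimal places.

(0.227, 0.434)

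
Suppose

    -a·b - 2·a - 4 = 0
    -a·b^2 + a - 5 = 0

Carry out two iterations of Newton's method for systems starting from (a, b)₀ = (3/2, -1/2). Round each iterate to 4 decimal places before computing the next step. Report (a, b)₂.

(-0.5742, 8.6483)

At (3/2, -1/2): F = (-6.2500, -3.8750).
Jacobian J = [[-b - 2, -a], [-b^2 + 1, -2·a·b]].
At the point, J = [[-1.5000, -1.5000], [0.7500, 1.5000]] (det J = -1.1250).
Solving J·Δ = −F gives Δ = (-13.5000, 9.3333).
Then the next iterate is (a, b)₁ = (-12.0000, 8.8333).
Round to (-12.0000, 8.8333) and repeat: F = (125.9996, 919.326267), J = [[-10.8333, 12.0000], [-77.027189, 211.9992]].
Δ = (11.4258, -0.1850), so (a, b)₂ = (-0.5742, 8.6483).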